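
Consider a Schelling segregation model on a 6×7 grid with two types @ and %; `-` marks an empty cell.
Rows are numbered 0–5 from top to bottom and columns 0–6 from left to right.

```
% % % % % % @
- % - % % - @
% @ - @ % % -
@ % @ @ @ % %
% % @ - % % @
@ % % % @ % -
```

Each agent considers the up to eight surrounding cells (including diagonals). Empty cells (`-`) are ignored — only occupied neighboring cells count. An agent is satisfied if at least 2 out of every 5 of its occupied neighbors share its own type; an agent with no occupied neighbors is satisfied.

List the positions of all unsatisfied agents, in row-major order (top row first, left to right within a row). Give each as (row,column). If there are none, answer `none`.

(0,0)% 2/2 satisfied
(0,1)% 3/3 satisfied
(0,2)% 4/4 satisfied
(0,3)% 4/4 satisfied
(0,4)% 4/4 satisfied
(0,5)% 2/4 satisfied
(0,6)@ 1/2 satisfied
(1,1)% 4/5 satisfied
(1,3)% 5/6 satisfied
(1,4)% 6/7 satisfied
(1,6)@ 1/3 not
(2,0)% 2/4 satisfied
(2,1)@ 2/5 satisfied
(2,3)@ 3/6 satisfied
(2,4)% 4/7 satisfied
(2,5)% 4/6 satisfied
(3,0)@ 1/5 not
(3,1)% 3/7 satisfied
(3,2)@ 4/6 satisfied
(3,3)@ 4/6 satisfied
(3,4)@ 2/7 not
(3,5)% 5/7 satisfied
(3,6)% 3/4 satisfied
(4,0)% 3/5 satisfied
(4,1)% 4/8 satisfied
(4,2)@ 2/7 not
(4,4)% 4/7 satisfied
(4,5)% 4/7 satisfied
(4,6)@ 0/4 not
(5,0)@ 0/3 not
(5,1)% 3/5 satisfied
(5,2)% 3/4 satisfied
(5,3)% 2/4 satisfied
(5,4)@ 0/4 not
(5,5)% 2/4 satisfied

(1,6), (3,0), (3,4), (4,2), (4,6), (5,0), (5,4)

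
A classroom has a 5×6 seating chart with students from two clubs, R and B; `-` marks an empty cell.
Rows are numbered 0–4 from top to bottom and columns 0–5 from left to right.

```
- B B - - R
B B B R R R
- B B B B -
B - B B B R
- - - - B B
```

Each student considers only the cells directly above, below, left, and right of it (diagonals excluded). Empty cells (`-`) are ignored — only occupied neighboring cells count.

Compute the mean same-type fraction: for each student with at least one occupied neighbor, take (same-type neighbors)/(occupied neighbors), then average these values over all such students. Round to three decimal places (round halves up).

Row 0: (0,1)B 2/2 · (0,2)B 2/2 · (0,5)R 1/1
Row 1: (1,0)B 1/1 · (1,1)B 4/4 · (1,2)B 3/4 · (1,3)R 1/3 · (1,4)R 2/3 · (1,5)R 2/2
Row 2: (2,1)B 2/2 · (2,2)B 4/4 · (2,3)B 3/4 · (2,4)B 2/3
Row 3: (3,0)B — no occupied neighbors · (3,2)B 2/2 · (3,3)B 3/3 · (3,4)B 3/4 · (3,5)R 0/2
Row 4: (4,4)B 2/2 · (4,5)B 1/2
Sum over 19 students: 2/2 + 2/2 + 1/1 + 1/1 + 4/4 + 3/4 + 1/3 + 2/3 + 2/2 + 2/2 + 4/4 + 3/4 + 2/3 + 2/2 + 3/3 + 3/4 + 0/2 + 2/2 + 1/2 = 185/12; mean = 185/12 ÷ 19 = 185/228 = 0.811403… → 0.811.

0.811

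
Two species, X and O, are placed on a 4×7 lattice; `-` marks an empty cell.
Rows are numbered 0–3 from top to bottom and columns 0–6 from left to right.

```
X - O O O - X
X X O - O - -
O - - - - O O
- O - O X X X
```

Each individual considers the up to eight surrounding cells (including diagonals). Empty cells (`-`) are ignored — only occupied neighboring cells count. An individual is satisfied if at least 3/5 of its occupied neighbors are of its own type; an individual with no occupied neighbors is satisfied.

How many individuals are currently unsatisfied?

8

(0,0)X 2/2 ✓
(0,2)O 2/3 ✓
(0,3)O 4/4 ✓
(0,4)O 2/2 ✓
(0,6)X 0/0 ✓
(1,0)X 2/3 ✓
(1,1)X 2/5 ✗
(1,2)O 2/3 ✓
(1,4)O 3/3 ✓
(2,0)O 1/3 ✗
(2,5)O 2/5 ✗
(2,6)O 1/3 ✗
(3,1)O 1/1 ✓
(3,3)O 0/1 ✗
(3,4)X 1/3 ✗
(3,5)X 2/4 ✗
(3,6)X 1/3 ✗
Unsatisfied: (1,1), (2,0), (2,5), (2,6), (3,3), (3,4), (3,5), (3,6) — 8 in total.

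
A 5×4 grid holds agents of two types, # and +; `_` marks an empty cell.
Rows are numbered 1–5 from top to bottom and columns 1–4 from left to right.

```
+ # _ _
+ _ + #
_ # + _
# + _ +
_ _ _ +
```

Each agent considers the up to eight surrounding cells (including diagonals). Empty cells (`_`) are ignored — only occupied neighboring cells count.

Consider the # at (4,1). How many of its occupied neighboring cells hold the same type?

Occupied neighbors of (4,1): (3,2)=#, (4,2)=+.
Same type (#): 1 of 2.

1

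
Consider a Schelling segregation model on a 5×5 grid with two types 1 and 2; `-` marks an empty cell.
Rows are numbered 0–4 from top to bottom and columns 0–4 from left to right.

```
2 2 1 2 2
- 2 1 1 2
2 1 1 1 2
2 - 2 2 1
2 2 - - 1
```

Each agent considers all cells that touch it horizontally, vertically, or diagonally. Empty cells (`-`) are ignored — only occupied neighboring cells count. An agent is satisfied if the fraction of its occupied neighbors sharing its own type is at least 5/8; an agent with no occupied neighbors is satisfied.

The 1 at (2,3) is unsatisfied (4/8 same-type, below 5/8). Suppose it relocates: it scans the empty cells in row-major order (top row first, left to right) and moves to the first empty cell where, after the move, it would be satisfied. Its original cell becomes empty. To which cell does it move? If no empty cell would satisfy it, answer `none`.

none

Vacating (2,3). Empty cells in order:
  (1,0): 1/5 same-type → still unsatisfied.
  (3,1): 2/7 same-type → still unsatisfied.
  (4,2): 0/3 same-type → still unsatisfied.
  (4,3): 2/4 same-type → still unsatisfied.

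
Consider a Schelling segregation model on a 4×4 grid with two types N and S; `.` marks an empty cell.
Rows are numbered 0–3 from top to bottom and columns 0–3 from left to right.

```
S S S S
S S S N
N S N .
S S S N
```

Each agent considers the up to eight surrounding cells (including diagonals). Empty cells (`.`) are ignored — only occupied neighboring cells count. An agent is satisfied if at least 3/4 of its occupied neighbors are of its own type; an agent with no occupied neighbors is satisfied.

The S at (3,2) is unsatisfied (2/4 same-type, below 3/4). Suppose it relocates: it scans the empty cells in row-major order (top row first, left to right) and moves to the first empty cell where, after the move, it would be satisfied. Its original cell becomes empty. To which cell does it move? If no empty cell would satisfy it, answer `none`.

Vacating (3,2). Empty cells in order:
  (2,3): 1/4 same-type → still unsatisfied.

none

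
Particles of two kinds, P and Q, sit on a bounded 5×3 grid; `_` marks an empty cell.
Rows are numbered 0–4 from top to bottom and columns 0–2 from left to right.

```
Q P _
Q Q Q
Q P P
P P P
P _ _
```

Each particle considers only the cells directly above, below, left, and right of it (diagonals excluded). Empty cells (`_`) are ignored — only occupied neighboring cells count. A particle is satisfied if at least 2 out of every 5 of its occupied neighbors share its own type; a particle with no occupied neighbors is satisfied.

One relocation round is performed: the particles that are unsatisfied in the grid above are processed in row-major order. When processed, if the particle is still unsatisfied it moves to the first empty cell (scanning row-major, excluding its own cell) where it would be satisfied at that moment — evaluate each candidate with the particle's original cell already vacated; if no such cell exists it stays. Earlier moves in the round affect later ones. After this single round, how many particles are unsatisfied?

Initially unsatisfied (in order): (0,1), (2,0).
  (0,1) → (4,1).
  (2,0) → (0,1).
Resulting grid:
Q Q _
Q Q Q
_ P P
P P P
P P _
All satisfied now.

0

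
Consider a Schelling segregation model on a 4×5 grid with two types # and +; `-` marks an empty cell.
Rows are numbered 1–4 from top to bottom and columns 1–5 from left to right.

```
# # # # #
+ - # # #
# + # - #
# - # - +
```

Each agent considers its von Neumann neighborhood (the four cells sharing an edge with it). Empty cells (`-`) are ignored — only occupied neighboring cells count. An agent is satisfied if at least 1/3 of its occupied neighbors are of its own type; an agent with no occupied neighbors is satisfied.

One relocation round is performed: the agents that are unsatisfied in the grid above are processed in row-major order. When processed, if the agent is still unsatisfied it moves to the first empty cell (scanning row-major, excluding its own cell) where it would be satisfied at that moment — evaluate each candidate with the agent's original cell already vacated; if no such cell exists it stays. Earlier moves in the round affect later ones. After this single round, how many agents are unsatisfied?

Initially unsatisfied (in order): (2,1), (3,2), (4,5).
  (2,1) → (2,2).
  (3,2): now satisfied by earlier moves; stays.
  (4,5) → (2,1).
Resulting grid:
# # # # #
+ + # # #
# + # - #
# - # - -
All satisfied now.

0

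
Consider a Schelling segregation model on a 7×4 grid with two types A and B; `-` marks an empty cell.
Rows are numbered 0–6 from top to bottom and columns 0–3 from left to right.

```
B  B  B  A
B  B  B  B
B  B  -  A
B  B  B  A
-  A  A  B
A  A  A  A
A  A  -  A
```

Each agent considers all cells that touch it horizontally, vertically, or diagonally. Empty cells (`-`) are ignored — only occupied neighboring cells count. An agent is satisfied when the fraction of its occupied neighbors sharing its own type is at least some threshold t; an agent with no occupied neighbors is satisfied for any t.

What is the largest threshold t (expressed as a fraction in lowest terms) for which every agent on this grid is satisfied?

(0,0)B 3/3
(0,1)B 5/5
(0,2)B 4/5
(0,3)A 0/3
(1,0)B 5/5
(1,1)B 7/7
(1,2)B 5/7
(1,3)B 2/4
(2,0)B 5/5
(2,1)B 7/7
(2,3)A 1/4
(3,0)B 3/4
(3,1)B 4/6
(3,2)B 3/7
(3,3)A 2/4
(4,1)A 4/7
(4,2)A 5/8
(4,3)B 1/5
(5,0)A 4/4
(5,1)A 6/6
(5,2)A 6/7
(5,3)A 3/4
(6,0)A 3/3
(6,1)A 4/4
(6,3)A 2/2
The smallest same-type fraction is 0/3 at (0,3), which reduces to 0/1. Any threshold above that leaves this agent unsatisfied.

0/1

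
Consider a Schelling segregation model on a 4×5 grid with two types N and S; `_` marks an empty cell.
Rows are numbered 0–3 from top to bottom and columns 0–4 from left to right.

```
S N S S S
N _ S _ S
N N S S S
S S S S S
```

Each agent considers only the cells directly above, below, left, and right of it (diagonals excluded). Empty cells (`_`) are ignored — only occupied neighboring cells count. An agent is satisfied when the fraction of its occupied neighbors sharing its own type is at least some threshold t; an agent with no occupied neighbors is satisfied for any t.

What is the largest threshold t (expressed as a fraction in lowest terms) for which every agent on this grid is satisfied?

0/1

(0,0)S 0/2
(0,1)N 0/2
(0,2)S 2/3
(0,3)S 2/2
(0,4)S 2/2
(1,0)N 1/2
(1,2)S 2/2
(1,4)S 2/2
(2,0)N 2/3
(2,1)N 1/3
(2,2)S 3/4
(2,3)S 3/3
(2,4)S 3/3
(3,0)S 1/2
(3,1)S 2/3
(3,2)S 3/3
(3,3)S 3/3
(3,4)S 2/2
The smallest same-type fraction is 0/2 at (0,0), which reduces to 0/1. Any threshold above that leaves this agent unsatisfied.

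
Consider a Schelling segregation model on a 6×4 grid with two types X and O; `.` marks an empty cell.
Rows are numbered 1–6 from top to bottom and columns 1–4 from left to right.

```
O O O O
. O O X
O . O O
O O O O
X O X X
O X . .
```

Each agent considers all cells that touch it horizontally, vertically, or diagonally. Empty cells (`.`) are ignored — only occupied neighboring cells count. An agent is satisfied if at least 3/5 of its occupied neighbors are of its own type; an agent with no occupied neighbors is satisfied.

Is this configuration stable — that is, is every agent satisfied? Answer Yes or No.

No

Row 1: (1,1)O 2/2 satisfied · (1,2)O 4/4 satisfied · (1,3)O 4/5 satisfied · (1,4)O 2/3 satisfied
Row 2: (2,2)O 6/6 satisfied · (2,3)O 6/7 satisfied · (2,4)X 0/5 not
Row 3: (3,1)O 3/3 satisfied · (3,3)O 6/7 satisfied · (3,4)O 4/5 satisfied
Row 4: (4,1)O 3/4 satisfied · (4,2)O 5/7 satisfied · (4,3)O 5/7 satisfied · (4,4)O 3/5 satisfied
Row 5: (5,1)X 1/5 not · (5,2)O 4/7 not · (5,3)X 2/6 not · (5,4)X 1/3 not
Row 6: (6,1)O 1/3 not · (6,2)X 2/4 not
For instance (2,4) has only 0/5 same-type neighbors, below 3/5.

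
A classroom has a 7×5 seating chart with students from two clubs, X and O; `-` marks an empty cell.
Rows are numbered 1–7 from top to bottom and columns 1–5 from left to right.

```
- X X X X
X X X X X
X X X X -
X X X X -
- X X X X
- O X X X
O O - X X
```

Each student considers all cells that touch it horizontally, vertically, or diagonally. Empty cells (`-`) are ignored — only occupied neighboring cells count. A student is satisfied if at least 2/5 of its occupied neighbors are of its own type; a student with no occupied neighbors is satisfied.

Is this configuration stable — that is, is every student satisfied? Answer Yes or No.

Yes

Row 1: (1,2)X 4/4 satisfied · (1,3)X 5/5 satisfied · (1,4)X 5/5 satisfied · (1,5)X 3/3 satisfied
Row 2: (2,1)X 4/4 satisfied · (2,2)X 7/7 satisfied · (2,3)X 8/8 satisfied · (2,4)X 7/7 satisfied · (2,5)X 4/4 satisfied
Row 3: (3,1)X 5/5 satisfied · (3,2)X 8/8 satisfied · (3,3)X 8/8 satisfied · (3,4)X 6/6 satisfied
Row 4: (4,1)X 4/4 satisfied · (4,2)X 7/7 satisfied · (4,3)X 8/8 satisfied · (4,4)X 6/6 satisfied
Row 5: (5,2)X 5/6 satisfied · (5,3)X 7/8 satisfied · (5,4)X 7/7 satisfied · (5,5)X 4/4 satisfied
Row 6: (6,2)O 2/5 satisfied · (6,3)X 5/7 satisfied · (6,4)X 7/7 satisfied · (6,5)X 5/5 satisfied
Row 7: (7,1)O 2/2 satisfied · (7,2)O 2/3 satisfied · (7,4)X 4/4 satisfied · (7,5)X 3/3 satisfied
All meet the threshold, so the configuration is stable.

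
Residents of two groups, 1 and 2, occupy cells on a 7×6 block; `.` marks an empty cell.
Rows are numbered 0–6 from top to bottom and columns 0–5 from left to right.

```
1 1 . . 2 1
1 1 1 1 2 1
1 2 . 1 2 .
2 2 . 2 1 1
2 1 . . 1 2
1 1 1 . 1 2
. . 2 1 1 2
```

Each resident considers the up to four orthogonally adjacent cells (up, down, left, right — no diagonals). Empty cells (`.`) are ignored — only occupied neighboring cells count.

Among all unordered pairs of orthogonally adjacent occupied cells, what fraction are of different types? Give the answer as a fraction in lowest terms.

Scan each occupied cell's neighbors to the right and below so each pair is counted once.
From row 0: 1 unlike of 6 pairs (running 1/6).
From row 1: 3 unlike of 9 pairs (running 4/15).
From row 2: 5 unlike of 6 pairs (running 9/21).
From row 3: 3 unlike of 7 pairs (running 12/28).
From row 4: 3 unlike of 6 pairs (running 15/34).
From row 5: 2 unlike of 6 pairs (running 17/40).
From row 6: 2 unlike of 3 pairs (running 19/43).
Total adjacent occupied pairs: 43; unlike-type pairs: 19.
19/43 is already in lowest terms.

19/43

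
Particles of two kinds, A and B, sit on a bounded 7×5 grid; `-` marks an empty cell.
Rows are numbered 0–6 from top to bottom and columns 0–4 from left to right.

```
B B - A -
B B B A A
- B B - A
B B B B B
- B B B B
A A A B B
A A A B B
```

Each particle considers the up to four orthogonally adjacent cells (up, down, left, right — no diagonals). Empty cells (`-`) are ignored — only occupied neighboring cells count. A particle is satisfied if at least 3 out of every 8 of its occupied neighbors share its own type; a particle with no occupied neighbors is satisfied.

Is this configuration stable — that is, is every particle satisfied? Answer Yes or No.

Yes

Row 0: (0,0)B 2/2 ✓ · (0,1)B 2/2 ✓ · (0,3)A 1/1 ✓
Row 1: (1,0)B 2/2 ✓ · (1,1)B 4/4 ✓ · (1,2)B 2/3 ✓ · (1,3)A 2/3 ✓ · (1,4)A 2/2 ✓
Row 2: (2,1)B 3/3 ✓ · (2,2)B 3/3 ✓ · (2,4)A 1/2 ✓
Row 3: (3,0)B 1/1 ✓ · (3,1)B 4/4 ✓ · (3,2)B 4/4 ✓ · (3,3)B 3/3 ✓ · (3,4)B 2/3 ✓
Row 4: (4,1)B 2/3 ✓ · (4,2)B 3/4 ✓ · (4,3)B 4/4 ✓ · (4,4)B 3/3 ✓
Row 5: (5,0)A 2/2 ✓ · (5,1)A 3/4 ✓ · (5,2)A 2/4 ✓ · (5,3)B 3/4 ✓ · (5,4)B 3/3 ✓
Row 6: (6,0)A 2/2 ✓ · (6,1)A 3/3 ✓ · (6,2)A 2/3 ✓ · (6,3)B 2/3 ✓ · (6,4)B 2/2 ✓
All meet the threshold, so the configuration is stable.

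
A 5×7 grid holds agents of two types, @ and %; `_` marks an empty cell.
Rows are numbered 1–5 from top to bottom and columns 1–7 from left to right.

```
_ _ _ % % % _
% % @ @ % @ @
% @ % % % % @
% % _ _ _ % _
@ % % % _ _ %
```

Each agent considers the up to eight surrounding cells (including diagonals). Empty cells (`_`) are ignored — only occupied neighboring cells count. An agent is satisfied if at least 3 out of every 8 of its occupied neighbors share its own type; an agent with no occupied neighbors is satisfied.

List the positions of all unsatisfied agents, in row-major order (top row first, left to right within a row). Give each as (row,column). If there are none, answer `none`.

(2,3), (2,4), (2,6), (3,2), (5,1)

(1,4)% 2/4 ✓
(1,5)% 3/5 ✓
(1,6)% 2/4 ✓
(2,1)% 2/3 ✓
(2,2)% 3/5 ✓
(2,3)@ 2/6 ✗
(2,4)@ 1/7 ✗
(2,5)% 6/8 ✓
(2,6)@ 2/7 ✗
(2,7)@ 2/4 ✓
(3,1)% 4/5 ✓
(3,2)@ 1/7 ✗
(3,3)% 3/6 ✓
(3,4)% 3/5 ✓
(3,5)% 4/6 ✓
(3,6)% 3/6 ✓
(3,7)@ 2/4 ✓
(4,1)% 3/5 ✓
(4,2)% 5/7 ✓
(4,6)% 3/4 ✓
(5,1)@ 0/3 ✗
(5,2)% 3/4 ✓
(5,3)% 3/3 ✓
(5,4)% 1/1 ✓
(5,7)% 1/1 ✓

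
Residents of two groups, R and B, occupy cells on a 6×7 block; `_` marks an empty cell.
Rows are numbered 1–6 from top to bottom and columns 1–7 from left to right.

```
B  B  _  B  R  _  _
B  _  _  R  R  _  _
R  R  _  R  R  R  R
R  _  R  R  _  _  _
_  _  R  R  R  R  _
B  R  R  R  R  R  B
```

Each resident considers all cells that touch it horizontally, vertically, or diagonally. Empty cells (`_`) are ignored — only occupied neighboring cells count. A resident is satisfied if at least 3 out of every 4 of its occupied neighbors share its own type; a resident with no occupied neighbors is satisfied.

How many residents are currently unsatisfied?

(1,1)B 2/2 ok
(1,2)B 2/2 ok
(1,4)B 0/3 unhappy
(1,5)R 2/3 unhappy
(2,1)B 2/4 unhappy
(2,4)R 4/5 ok
(2,5)R 5/6 ok
(3,1)R 2/3 unhappy
(3,2)R 3/4 ok
(3,4)R 5/5 ok
(3,5)R 5/5 ok
(3,6)R 3/3 ok
(3,7)R 1/1 ok
(4,1)R 2/2 ok
(4,3)R 5/5 ok
(4,4)R 6/6 ok
(5,3)R 6/6 ok
(5,4)R 7/7 ok
(5,5)R 6/6 ok
(5,6)R 3/4 ok
(6,1)B 0/1 unhappy
(6,2)R 2/3 unhappy
(6,3)R 4/4 ok
(6,4)R 5/5 ok
(6,5)R 5/5 ok
(6,6)R 3/4 ok
(6,7)B 0/2 unhappy
Unsatisfied: (1,4), (1,5), (2,1), (3,1), (6,1), (6,2), (6,7) — 7 in total.

7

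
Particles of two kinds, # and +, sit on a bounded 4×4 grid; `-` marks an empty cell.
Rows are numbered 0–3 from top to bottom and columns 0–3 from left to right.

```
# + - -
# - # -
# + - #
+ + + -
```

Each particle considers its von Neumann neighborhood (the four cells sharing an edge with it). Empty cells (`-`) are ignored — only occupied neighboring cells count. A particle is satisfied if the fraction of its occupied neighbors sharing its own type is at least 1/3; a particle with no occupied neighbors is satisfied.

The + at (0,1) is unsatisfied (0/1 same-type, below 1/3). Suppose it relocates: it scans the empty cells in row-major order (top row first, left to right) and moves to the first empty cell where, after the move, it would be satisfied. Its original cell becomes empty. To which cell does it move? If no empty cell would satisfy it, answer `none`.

(0,3)

Vacating (0,1). Empty cells in order:
  (0,2): 0/1 same-type → still unsatisfied.
  (0,3): 0/0 same-type → satisfied — stop here.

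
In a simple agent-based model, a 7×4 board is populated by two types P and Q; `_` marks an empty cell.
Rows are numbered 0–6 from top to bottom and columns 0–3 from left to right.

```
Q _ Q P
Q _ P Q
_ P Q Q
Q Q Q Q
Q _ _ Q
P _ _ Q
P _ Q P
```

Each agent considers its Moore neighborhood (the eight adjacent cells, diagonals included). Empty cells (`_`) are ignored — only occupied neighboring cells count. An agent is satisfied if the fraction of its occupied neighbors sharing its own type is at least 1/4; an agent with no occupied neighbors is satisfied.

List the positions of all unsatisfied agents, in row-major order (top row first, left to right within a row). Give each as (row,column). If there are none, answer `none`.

(2,1), (6,3)

Row 0: (0,0)Q 1/1 ✓ · (0,2)Q 1/3 ✓ · (0,3)P 1/3 ✓
Row 1: (1,0)Q 1/2 ✓ · (1,2)P 2/6 ✓ · (1,3)Q 3/5 ✓
Row 2: (2,1)P 1/6 ✗ · (2,2)Q 5/7 ✓ · (2,3)Q 4/5 ✓
Row 3: (3,0)Q 2/3 ✓ · (3,1)Q 4/5 ✓ · (3,2)Q 5/6 ✓ · (3,3)Q 4/4 ✓
Row 4: (4,0)Q 2/3 ✓ · (4,3)Q 3/3 ✓
Row 5: (5,0)P 1/2 ✓ · (5,3)Q 2/3 ✓
Row 6: (6,0)P 1/1 ✓ · (6,2)Q 1/2 ✓ · (6,3)P 0/2 ✗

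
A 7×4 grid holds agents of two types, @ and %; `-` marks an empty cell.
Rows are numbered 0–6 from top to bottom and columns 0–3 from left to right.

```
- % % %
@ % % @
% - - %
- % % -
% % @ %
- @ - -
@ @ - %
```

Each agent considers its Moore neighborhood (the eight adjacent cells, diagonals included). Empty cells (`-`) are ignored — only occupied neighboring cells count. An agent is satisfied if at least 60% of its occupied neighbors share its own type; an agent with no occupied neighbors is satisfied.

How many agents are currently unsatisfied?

4

(0,1)% 3/4 satisfied
(0,2)% 4/5 satisfied
(0,3)% 2/3 satisfied
(1,0)@ 0/3 not
(1,1)% 4/5 satisfied
(1,2)% 5/6 satisfied
(1,3)@ 0/4 not
(2,0)% 2/3 satisfied
(2,3)% 2/3 satisfied
(3,1)% 4/5 satisfied
(3,2)% 4/5 satisfied
(4,0)% 2/3 satisfied
(4,1)% 3/5 satisfied
(4,2)@ 1/5 not
(4,3)% 1/2 not
(5,1)@ 3/5 satisfied
(6,0)@ 2/2 satisfied
(6,1)@ 2/2 satisfied
(6,3)% 0/0 satisfied
Unsatisfied: (1,0), (1,3), (4,2), (4,3) — 4 in total.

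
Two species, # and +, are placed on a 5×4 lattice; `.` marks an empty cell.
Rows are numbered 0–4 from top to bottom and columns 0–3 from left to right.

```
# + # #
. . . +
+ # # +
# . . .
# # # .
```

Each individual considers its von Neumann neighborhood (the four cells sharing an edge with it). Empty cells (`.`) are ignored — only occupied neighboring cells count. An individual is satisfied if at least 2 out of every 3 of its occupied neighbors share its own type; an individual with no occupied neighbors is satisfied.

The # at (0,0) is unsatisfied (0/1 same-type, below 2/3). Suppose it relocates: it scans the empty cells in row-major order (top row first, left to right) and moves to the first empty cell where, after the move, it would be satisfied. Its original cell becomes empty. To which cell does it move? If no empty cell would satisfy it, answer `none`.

Vacating (0,0). Empty cells in order:
  (1,0): 0/1 same-type → still unsatisfied.
  (1,1): 1/2 same-type → still unsatisfied.
  (1,2): 2/3 same-type → satisfied — stop here.

(1,2)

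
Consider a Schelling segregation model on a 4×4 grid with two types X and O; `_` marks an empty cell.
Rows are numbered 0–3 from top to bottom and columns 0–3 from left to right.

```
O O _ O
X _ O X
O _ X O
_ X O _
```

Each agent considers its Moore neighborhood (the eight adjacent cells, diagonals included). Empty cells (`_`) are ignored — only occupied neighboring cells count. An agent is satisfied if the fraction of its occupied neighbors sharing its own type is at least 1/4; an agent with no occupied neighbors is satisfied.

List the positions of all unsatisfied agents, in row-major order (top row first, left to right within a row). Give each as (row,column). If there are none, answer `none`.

(1,0), (2,0)

Row 0: (0,0)O 1/2 satisfied · (0,1)O 2/3 satisfied · (0,3)O 1/2 satisfied
Row 1: (1,0)X 0/3 not · (1,2)O 3/5 satisfied · (1,3)X 1/4 satisfied
Row 2: (2,0)O 0/2 not · (2,2)X 2/5 satisfied · (2,3)O 2/4 satisfied
Row 3: (3,1)X 1/3 satisfied · (3,2)O 1/3 satisfied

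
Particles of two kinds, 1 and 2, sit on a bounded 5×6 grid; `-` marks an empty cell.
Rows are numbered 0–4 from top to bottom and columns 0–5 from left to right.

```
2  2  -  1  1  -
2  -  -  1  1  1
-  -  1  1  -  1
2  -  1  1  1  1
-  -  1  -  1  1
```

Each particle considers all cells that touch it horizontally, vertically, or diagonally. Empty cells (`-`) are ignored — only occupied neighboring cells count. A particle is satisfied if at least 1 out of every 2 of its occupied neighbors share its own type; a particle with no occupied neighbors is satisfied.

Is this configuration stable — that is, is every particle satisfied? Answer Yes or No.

Yes

Row 0: (0,0)2 2/2 ok · (0,1)2 2/2 ok · (0,3)1 3/3 ok · (0,4)1 4/4 ok
Row 1: (1,0)2 2/2 ok · (1,3)1 5/5 ok · (1,4)1 6/6 ok · (1,5)1 3/3 ok
Row 2: (2,2)1 4/4 ok · (2,3)1 6/6 ok · (2,5)1 4/4 ok
Row 3: (3,0)2 0/0 ok · (3,2)1 4/4 ok · (3,3)1 6/6 ok · (3,4)1 6/6 ok · (3,5)1 4/4 ok
Row 4: (4,2)1 2/2 ok · (4,4)1 4/4 ok · (4,5)1 3/3 ok
All meet the threshold, so the configuration is stable.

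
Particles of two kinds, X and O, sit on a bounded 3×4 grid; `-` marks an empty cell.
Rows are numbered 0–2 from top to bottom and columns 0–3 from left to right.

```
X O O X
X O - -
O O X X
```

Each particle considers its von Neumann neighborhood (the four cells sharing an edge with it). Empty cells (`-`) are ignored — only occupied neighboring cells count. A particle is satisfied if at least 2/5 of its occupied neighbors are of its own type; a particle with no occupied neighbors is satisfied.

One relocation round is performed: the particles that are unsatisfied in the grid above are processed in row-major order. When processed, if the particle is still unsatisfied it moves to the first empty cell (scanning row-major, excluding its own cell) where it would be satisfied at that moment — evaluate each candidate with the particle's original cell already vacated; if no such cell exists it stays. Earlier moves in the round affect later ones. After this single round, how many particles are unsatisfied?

Initially unsatisfied (in order): (0,3), (1,0).
  (0,3) → (1,3).
  (1,0) → (0,3).
Resulting grid:
X O O X
- O - X
O O X X
Unsatisfied now: (0,0).

1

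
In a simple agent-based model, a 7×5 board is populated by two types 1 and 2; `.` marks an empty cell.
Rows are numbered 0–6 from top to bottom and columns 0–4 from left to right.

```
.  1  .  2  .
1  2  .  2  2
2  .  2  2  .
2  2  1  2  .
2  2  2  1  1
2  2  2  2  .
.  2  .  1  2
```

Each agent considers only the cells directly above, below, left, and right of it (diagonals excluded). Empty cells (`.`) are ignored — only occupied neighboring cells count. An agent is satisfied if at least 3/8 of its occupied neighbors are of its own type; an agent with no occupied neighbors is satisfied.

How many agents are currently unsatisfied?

(0,1)1 0/1 ✗
(0,3)2 1/1 ✓
(1,0)1 0/2 ✗
(1,1)2 0/2 ✗
(1,3)2 3/3 ✓
(1,4)2 1/1 ✓
(2,0)2 1/2 ✓
(2,2)2 1/2 ✓
(2,3)2 3/3 ✓
(3,0)2 3/3 ✓
(3,1)2 2/3 ✓
(3,2)1 0/4 ✗
(3,3)2 1/3 ✗
(4,0)2 3/3 ✓
(4,1)2 4/4 ✓
(4,2)2 2/4 ✓
(4,3)1 1/4 ✗
(4,4)1 1/1 ✓
(5,0)2 2/2 ✓
(5,1)2 4/4 ✓
(5,2)2 3/3 ✓
(5,3)2 1/3 ✗
(6,1)2 1/1 ✓
(6,3)1 0/2 ✗
(6,4)2 0/1 ✗
Unsatisfied: (0,1), (1,0), (1,1), (3,2), (3,3), (4,3), (5,3), (6,3), (6,4) — 9 in total.

9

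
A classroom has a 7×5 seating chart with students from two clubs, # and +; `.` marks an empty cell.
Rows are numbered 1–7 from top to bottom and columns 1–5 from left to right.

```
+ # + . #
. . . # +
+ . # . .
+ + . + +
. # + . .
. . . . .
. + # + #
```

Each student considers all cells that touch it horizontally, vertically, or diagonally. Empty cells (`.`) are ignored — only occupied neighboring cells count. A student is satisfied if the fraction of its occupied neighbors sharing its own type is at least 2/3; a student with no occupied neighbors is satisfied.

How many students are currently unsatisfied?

13

(1,1)+ 0/1 ✗
(1,2)# 0/2 ✗
(1,3)+ 0/2 ✗
(1,5)# 1/2 ✗
(2,4)# 2/4 ✗
(2,5)+ 0/2 ✗
(3,1)+ 2/2 ✓
(3,3)# 1/3 ✗
(4,1)+ 2/3 ✓
(4,2)+ 3/5 ✗
(4,4)+ 2/3 ✓
(4,5)+ 1/1 ✓
(5,2)# 0/3 ✗
(5,3)+ 2/3 ✓
(7,2)+ 0/1 ✗
(7,3)# 0/2 ✗
(7,4)+ 0/2 ✗
(7,5)# 0/1 ✗
Unsatisfied: (1,1), (1,2), (1,3), (1,5), (2,4), (2,5), (3,3), (4,2), (5,2), (7,2), (7,3), (7,4), (7,5) — 13 in total.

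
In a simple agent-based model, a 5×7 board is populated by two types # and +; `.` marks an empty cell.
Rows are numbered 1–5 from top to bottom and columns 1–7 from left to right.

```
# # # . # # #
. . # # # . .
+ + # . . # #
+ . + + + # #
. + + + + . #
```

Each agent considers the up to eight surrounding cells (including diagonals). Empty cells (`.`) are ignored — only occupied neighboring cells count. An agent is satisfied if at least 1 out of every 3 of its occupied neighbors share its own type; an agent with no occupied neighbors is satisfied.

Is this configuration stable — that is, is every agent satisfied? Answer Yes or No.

Yes

Row 1: (1,1)# 1/1 ok · (1,2)# 3/3 ok · (1,3)# 3/3 ok · (1,5)# 3/3 ok · (1,6)# 3/3 ok · (1,7)# 1/1 ok
Row 2: (2,3)# 4/5 ok · (2,4)# 5/5 ok · (2,5)# 4/4 ok
Row 3: (3,1)+ 2/2 ok · (3,2)+ 3/5 ok · (3,3)# 2/5 ok · (3,6)# 4/5 ok · (3,7)# 3/3 ok
Row 4: (4,1)+ 3/3 ok · (4,3)+ 5/6 ok · (4,4)+ 5/6 ok · (4,5)+ 3/5 ok · (4,6)# 4/6 ok · (4,7)# 4/4 ok
Row 5: (5,2)+ 3/3 ok · (5,3)+ 4/4 ok · (5,4)+ 5/5 ok · (5,5)+ 3/4 ok · (5,7)# 2/2 ok
All meet the threshold, so the configuration is stable.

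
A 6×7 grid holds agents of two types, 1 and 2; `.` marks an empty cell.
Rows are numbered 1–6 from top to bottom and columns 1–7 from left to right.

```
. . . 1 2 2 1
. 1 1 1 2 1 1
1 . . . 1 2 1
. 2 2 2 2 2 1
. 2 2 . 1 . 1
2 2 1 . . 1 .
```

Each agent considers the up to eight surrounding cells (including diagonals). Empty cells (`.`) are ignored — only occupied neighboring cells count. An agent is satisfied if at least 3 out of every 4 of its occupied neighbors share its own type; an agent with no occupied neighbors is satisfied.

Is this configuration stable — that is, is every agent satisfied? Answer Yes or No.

(1,4)1 2/4 not
(1,5)2 2/5 not
(1,6)2 2/5 not
(1,7)1 2/3 not
(2,2)1 2/2 satisfied
(2,3)1 3/3 satisfied
(2,4)1 3/5 not
(2,5)2 3/7 not
(2,6)1 4/8 not
(2,7)1 3/5 not
(3,1)1 1/2 not
(3,5)1 2/7 not
(3,6)2 3/8 not
(3,7)1 3/5 not
(4,2)2 3/4 satisfied
(4,3)2 4/4 satisfied
(4,4)2 3/5 not
(4,5)2 3/5 not
(4,6)2 2/7 not
(4,7)1 2/4 not
(5,2)2 5/6 satisfied
(5,3)2 5/6 satisfied
(5,5)1 1/4 not
(5,7)1 2/3 not
(6,1)2 2/2 satisfied
(6,2)2 3/4 satisfied
(6,3)1 0/3 not
(6,6)1 2/2 satisfied
For instance (1,4) has only 2/4 same-type neighbors, below 3/4.

No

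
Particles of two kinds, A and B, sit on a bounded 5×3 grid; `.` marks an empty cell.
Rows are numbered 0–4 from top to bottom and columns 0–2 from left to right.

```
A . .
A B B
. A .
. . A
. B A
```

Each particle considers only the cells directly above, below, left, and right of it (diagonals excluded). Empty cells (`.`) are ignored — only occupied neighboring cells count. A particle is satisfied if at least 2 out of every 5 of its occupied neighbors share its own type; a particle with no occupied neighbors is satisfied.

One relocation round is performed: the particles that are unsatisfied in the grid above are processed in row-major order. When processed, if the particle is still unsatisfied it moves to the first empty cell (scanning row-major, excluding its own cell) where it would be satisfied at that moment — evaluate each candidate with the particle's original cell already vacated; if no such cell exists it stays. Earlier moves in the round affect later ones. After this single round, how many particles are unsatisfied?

Initially unsatisfied (in order): (1,1), (2,1), (4,1).
  (1,1) → (0,2).
  (2,1): now satisfied by earlier moves; stays.
  (4,1) → (0,1).
Resulting grid:
A B B
A . B
. A .
. . A
. . A
All satisfied now.

0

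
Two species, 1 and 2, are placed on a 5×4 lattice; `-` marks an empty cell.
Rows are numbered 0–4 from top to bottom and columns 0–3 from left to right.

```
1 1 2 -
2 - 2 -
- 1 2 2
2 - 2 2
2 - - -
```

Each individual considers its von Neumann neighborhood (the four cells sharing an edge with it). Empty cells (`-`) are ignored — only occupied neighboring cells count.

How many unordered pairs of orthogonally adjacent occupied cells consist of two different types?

Scan each occupied cell's neighbors to the right and below so each pair is counted once.
From row 0: 2 unlike of 4 pairs (running 2/4).
From row 1: 0 unlike of 1 pairs (running 2/5).
From row 2: 1 unlike of 4 pairs (running 3/9).
From row 3: 0 unlike of 2 pairs (running 3/11).
Total adjacent occupied pairs: 11; unlike-type pairs: 3.

3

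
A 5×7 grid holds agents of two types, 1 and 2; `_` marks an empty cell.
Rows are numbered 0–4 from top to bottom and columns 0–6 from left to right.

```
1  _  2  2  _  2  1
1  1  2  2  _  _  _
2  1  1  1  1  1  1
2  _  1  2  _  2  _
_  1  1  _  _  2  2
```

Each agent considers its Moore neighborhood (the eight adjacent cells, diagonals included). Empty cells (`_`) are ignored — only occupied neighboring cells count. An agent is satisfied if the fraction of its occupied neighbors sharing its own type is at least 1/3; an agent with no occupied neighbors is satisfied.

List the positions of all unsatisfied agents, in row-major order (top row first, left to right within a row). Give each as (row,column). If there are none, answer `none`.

(0,5), (0,6), (2,0), (3,3)

(0,0)1 2/2 satisfied
(0,2)2 3/4 satisfied
(0,3)2 3/3 satisfied
(0,5)2 0/1 not
(0,6)1 0/1 not
(1,0)1 3/4 satisfied
(1,1)1 4/7 satisfied
(1,2)2 3/7 satisfied
(1,3)2 3/6 satisfied
(2,0)2 1/4 not
(2,1)1 4/7 satisfied
(2,2)1 4/7 satisfied
(2,3)1 3/6 satisfied
(2,4)1 2/5 satisfied
(2,5)1 2/3 satisfied
(2,6)1 1/2 satisfied
(3,0)2 1/3 satisfied
(3,2)1 5/6 satisfied
(3,3)2 0/5 not
(3,5)2 2/5 satisfied
(4,1)1 2/3 satisfied
(4,2)1 2/3 satisfied
(4,5)2 2/2 satisfied
(4,6)2 2/2 satisfied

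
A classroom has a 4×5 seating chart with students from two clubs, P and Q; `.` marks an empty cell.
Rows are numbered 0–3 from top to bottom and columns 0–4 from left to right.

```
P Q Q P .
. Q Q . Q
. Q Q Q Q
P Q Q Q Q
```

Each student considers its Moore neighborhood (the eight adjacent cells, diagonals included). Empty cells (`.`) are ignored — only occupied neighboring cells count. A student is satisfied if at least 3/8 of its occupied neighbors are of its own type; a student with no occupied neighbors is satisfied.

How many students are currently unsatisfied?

Row 0: (0,0)P 0/2 not · (0,1)Q 3/4 satisfied · (0,2)Q 3/4 satisfied · (0,3)P 0/3 not
Row 1: (1,1)Q 5/6 satisfied · (1,2)Q 6/7 satisfied · (1,4)Q 2/3 satisfied
Row 2: (2,1)Q 5/6 satisfied · (2,2)Q 7/7 satisfied · (2,3)Q 7/7 satisfied · (2,4)Q 4/4 satisfied
Row 3: (3,0)P 0/2 not · (3,1)Q 3/4 satisfied · (3,2)Q 5/5 satisfied · (3,3)Q 5/5 satisfied · (3,4)Q 3/3 satisfied
Unsatisfied: (0,0), (0,3), (3,0) — 3 in total.

3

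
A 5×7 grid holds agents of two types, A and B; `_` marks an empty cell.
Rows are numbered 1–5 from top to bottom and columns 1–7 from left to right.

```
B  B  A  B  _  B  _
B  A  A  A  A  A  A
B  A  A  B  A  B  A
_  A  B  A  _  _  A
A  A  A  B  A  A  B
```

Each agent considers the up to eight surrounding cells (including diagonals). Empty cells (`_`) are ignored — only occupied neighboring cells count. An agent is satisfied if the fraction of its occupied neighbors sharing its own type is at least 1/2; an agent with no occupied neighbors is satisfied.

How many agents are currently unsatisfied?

10

(1,1)B 2/3 ✓
(1,2)B 2/5 ✗
(1,3)A 3/5 ✓
(1,4)B 0/4 ✗
(1,6)B 0/3 ✗
(2,1)B 3/5 ✓
(2,2)A 4/8 ✓
(2,3)A 5/8 ✓
(2,4)A 5/7 ✓
(2,5)A 3/7 ✗
(2,6)A 4/6 ✓
(2,7)A 2/4 ✓
(3,1)B 1/4 ✗
(3,2)A 4/7 ✓
(3,3)A 6/8 ✓
(3,4)B 1/7 ✗
(3,5)A 4/6 ✓
(3,6)B 0/6 ✗
(3,7)A 3/4 ✓
(4,2)A 5/7 ✓
(4,3)B 2/8 ✗
(4,4)A 4/7 ✓
(4,7)A 2/4 ✓
(5,1)A 2/2 ✓
(5,2)A 3/4 ✓
(5,3)A 3/5 ✓
(5,4)B 1/4 ✗
(5,5)A 2/3 ✓
(5,6)A 2/3 ✓
(5,7)B 0/2 ✗
Unsatisfied: (1,2), (1,4), (1,6), (2,5), (3,1), (3,4), (3,6), (4,3), (5,4), (5,7) — 10 in total.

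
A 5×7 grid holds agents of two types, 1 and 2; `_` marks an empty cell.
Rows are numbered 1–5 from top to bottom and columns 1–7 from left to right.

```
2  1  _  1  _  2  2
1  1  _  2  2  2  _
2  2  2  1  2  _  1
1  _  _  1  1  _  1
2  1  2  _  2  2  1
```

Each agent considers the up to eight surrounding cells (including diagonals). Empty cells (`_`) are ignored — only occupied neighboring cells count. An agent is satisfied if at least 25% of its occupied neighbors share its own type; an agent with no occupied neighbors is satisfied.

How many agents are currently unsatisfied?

(1,1)2 0/3 ✗
(1,2)1 2/3 ✓
(1,4)1 0/2 ✗
(1,6)2 3/3 ✓
(1,7)2 2/2 ✓
(2,1)1 2/5 ✓
(2,2)1 2/6 ✓
(2,4)2 3/5 ✓
(2,5)2 4/6 ✓
(2,6)2 4/5 ✓
(3,1)2 1/4 ✓
(3,2)2 2/5 ✓
(3,3)2 2/5 ✓
(3,4)1 2/6 ✓
(3,5)2 3/6 ✓
(3,7)1 1/2 ✓
(4,1)1 1/4 ✓
(4,4)1 2/6 ✓
(4,5)1 2/5 ✓
(4,7)1 2/3 ✓
(5,1)2 0/2 ✗
(5,2)1 1/3 ✓
(5,3)2 0/2 ✗
(5,5)2 1/3 ✓
(5,6)2 1/4 ✓
(5,7)1 1/2 ✓
Unsatisfied: (1,1), (1,4), (5,1), (5,3) — 4 in total.

4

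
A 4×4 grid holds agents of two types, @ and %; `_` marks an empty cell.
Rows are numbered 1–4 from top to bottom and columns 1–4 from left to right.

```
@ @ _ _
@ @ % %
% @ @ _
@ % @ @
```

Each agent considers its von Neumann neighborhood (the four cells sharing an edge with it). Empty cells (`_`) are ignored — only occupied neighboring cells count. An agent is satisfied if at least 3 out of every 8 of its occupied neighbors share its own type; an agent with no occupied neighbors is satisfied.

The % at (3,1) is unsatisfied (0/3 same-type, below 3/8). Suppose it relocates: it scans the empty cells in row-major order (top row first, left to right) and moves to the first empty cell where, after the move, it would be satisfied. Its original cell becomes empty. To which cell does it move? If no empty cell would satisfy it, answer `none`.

(1,3)

Vacating (3,1). Empty cells in order:
  (1,3): 1/2 same-type → satisfied — stop here.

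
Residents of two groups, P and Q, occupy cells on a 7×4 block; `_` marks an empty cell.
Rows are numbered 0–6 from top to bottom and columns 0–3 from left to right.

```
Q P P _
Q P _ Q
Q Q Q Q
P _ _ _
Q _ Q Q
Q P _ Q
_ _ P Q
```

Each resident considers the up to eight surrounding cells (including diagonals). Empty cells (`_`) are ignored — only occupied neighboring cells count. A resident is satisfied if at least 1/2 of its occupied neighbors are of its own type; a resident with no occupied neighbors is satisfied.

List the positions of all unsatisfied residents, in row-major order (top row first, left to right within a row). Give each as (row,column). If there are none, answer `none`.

Row 0: (0,0)Q 1/3 ✗ · (0,1)P 2/4 ✓ · (0,2)P 2/3 ✓
Row 1: (1,0)Q 3/5 ✓ · (1,1)P 2/7 ✗ · (1,3)Q 2/3 ✓
Row 2: (2,0)Q 2/4 ✓ · (2,1)Q 3/5 ✓ · (2,2)Q 3/4 ✓ · (2,3)Q 2/2 ✓
Row 3: (3,0)P 0/3 ✗
Row 4: (4,0)Q 1/3 ✗ · (4,2)Q 2/3 ✓ · (4,3)Q 2/2 ✓
Row 5: (5,0)Q 1/2 ✓ · (5,1)P 1/4 ✗ · (5,3)Q 3/4 ✓
Row 6: (6,2)P 1/3 ✗ · (6,3)Q 1/2 ✓

(0,0), (1,1), (3,0), (4,0), (5,1), (6,2)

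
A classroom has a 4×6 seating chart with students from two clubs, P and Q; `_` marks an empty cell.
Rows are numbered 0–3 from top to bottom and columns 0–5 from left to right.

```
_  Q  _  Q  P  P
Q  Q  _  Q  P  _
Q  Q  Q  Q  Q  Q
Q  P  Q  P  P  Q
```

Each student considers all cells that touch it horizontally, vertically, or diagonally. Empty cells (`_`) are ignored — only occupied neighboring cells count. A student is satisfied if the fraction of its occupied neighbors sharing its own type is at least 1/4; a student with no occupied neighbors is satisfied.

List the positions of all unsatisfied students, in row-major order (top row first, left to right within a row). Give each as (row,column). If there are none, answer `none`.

(3,1), (3,3), (3,4)

Row 0: (0,1)Q 2/2 satisfied · (0,3)Q 1/3 satisfied · (0,4)P 2/4 satisfied · (0,5)P 2/2 satisfied
Row 1: (1,0)Q 4/4 satisfied · (1,1)Q 5/5 satisfied · (1,3)Q 4/6 satisfied · (1,4)P 2/7 satisfied
Row 2: (2,0)Q 4/5 satisfied · (2,1)Q 6/7 satisfied · (2,2)Q 5/7 satisfied · (2,3)Q 4/7 satisfied · (2,4)Q 4/7 satisfied · (2,5)Q 2/4 satisfied
Row 3: (3,0)Q 2/3 satisfied · (3,1)P 0/5 not · (3,2)Q 3/5 satisfied · (3,3)P 1/5 not · (3,4)P 1/5 not · (3,5)Q 2/3 satisfied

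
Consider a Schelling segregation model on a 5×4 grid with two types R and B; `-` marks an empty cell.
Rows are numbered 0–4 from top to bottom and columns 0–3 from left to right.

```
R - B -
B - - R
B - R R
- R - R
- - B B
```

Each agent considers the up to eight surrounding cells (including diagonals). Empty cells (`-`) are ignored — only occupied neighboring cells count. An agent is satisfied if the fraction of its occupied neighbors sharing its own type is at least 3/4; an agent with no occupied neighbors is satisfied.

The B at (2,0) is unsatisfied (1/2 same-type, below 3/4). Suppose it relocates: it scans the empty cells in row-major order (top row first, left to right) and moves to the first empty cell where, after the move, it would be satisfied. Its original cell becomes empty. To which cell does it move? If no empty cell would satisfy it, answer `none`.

none

Vacating (2,0). Empty cells in order:
  (0,1): 2/3 same-type → still unsatisfied.
  (0,3): 1/2 same-type → still unsatisfied.
  (1,1): 2/4 same-type → still unsatisfied.
  (1,2): 1/4 same-type → still unsatisfied.
  (2,1): 1/3 same-type → still unsatisfied.
  (3,0): 0/1 same-type → still unsatisfied.
  (3,2): 2/6 same-type → still unsatisfied.
  (4,0): 0/1 same-type → still unsatisfied.
  (4,1): 1/2 same-type → still unsatisfied.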